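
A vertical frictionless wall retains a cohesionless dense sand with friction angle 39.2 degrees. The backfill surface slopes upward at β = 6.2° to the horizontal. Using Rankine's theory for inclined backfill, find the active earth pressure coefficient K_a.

K_a = cos β · (cos β − √(cos²β − cos²φ)) / (cos β + √(cos²β − cos²φ)).
cos β = 0.9942, cos φ = 0.7749, √(cos²β − cos²φ) = 0.6227.
K_a = 0.9942 × (0.9942 − 0.6227)/(0.9942 + 0.6227) = 0.2284.

0.228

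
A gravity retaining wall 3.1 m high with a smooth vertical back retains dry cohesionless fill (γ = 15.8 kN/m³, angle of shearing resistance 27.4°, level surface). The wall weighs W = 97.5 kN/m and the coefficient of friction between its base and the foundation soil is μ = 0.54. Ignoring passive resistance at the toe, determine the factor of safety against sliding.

1.88

K_a = tan²(45° − 27.4°/2) = 0.3697.
P_a = ½K_aγH² = 0.5×0.3697×15.8×3.1² = 28.07 kN/m, acting at H/3 = 1.033 m above the base.
FS_sliding = μW / P_a = 0.54×97.5 / 28.07 = 1.876.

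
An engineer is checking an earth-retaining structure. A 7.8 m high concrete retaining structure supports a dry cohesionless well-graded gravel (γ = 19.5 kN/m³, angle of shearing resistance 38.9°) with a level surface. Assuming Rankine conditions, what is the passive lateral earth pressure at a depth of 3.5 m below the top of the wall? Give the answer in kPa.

299 kPa

K_p = (1 + sin φ)/(1 − sin φ) = 4.376.
σ_h = K_p γ z = 4.376 × 19.5 × 3.5 = 298.6 kPa.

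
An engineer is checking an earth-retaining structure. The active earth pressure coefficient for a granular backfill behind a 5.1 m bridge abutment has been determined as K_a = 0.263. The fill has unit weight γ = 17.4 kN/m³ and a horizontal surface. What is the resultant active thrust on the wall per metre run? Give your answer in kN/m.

59.5 kN/m

P = ½ K_a γ H² = 0.5 × 0.263 × 17.4 × 5.1² = 59.51 kN/m.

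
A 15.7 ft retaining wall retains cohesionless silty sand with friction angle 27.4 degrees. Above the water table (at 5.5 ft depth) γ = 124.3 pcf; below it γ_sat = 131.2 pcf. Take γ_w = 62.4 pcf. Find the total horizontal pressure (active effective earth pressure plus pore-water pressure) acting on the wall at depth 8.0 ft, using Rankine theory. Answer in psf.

472 psf

K_a = (1 − sin φ)/(1 + sin φ) = 0.3697.
γ' = 131.2 − 62.4 = 68.80 pcf.
Effective vertical stress at 8.0 ft: σ'_v = 124.3×5.5 + 68.80×2.50 = 855.6 psf.
σ'_h = K_a σ'_v = 0.3697 × 855.6 = 316.3 psf; u = γ_w × 2.50 = 156.0 psf.
Total σ_h = 316.3 + 156.0 = 472.3 psf.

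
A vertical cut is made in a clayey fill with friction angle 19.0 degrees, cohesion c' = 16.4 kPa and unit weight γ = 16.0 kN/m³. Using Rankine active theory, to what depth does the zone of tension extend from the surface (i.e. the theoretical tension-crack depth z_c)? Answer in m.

K_a = tan²(45° − 19.0°/2) = 0.5088; √K_a = 0.7133.
The active pressure is zero where K_a γ z = 2c√K_a, so z_c = 2c/(γ√K_a) = 2×16.4/(16.0×0.7133) = 2.874 m.

2.87 m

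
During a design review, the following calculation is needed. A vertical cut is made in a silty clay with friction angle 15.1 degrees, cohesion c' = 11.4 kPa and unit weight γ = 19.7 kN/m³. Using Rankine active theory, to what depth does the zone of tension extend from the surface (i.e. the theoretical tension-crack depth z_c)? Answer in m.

K_a = tan²(45° − 15.1°/2) = 0.5867; √K_a = 0.7659.
The active pressure is zero where K_a γ z = 2c√K_a, so z_c = 2c/(γ√K_a) = 2×11.4/(19.7×0.7659) = 1.511 m.

1.51 m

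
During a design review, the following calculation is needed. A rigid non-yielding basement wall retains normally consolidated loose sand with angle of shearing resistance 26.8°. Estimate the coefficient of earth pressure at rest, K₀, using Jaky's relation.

0.549

K₀ = 1 − sin φ' = 1 − sin 26.8° = 0.5491.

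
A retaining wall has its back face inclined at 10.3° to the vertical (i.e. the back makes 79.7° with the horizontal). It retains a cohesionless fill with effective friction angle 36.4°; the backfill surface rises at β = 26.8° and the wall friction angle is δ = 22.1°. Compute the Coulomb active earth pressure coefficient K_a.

K_a = sin²(α+φ) / [sin²α · sin(α−δ) · (1 + √{sin(φ+δ)sin(φ−β) / (sin(α−δ)sin(α+β))})²].
With α = 79.7°, φ = 36.4°, δ = 22.1°, β = 26.8°: K_a = 0.4900.

0.490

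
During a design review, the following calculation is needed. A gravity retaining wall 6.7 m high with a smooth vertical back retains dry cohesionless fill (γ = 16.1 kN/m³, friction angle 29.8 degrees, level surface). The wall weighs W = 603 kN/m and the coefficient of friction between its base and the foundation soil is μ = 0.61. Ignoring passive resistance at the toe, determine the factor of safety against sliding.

3.03

K_a = tan²(45° − 29.8°/2) = 0.3360.
P_a = ½K_aγH² = 0.5×0.3360×16.1×6.7² = 121.4 kN/m, acting at H/3 = 2.233 m above the base.
FS_sliding = μW / P_a = 0.61×603 / 121.4 = 3.029.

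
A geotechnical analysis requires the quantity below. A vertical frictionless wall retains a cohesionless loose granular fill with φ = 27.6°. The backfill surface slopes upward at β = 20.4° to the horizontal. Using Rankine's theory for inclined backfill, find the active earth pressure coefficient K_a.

K_a = cos β · (cos β − √(cos²β − cos²φ)) / (cos β + √(cos²β − cos²φ)).
cos β = 0.9373, cos φ = 0.8862, √(cos²β − cos²φ) = 0.3052.
K_a = 0.9373 × (0.9373 − 0.3052)/(0.9373 + 0.3052) = 0.4768.

0.477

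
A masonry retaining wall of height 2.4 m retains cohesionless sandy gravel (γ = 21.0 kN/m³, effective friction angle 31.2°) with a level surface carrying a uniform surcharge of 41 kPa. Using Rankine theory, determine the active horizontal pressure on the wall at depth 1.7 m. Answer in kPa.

K_a = (1 − sin φ)/(1 + sin φ) = 0.3175.
σ_v = γz + q = 21.0 × 1.7 + 41 = 76.70 kPa.
σ_h = K_a σ_v = 0.3175 × 76.70 = 24.35 kPa.

24.4 kPa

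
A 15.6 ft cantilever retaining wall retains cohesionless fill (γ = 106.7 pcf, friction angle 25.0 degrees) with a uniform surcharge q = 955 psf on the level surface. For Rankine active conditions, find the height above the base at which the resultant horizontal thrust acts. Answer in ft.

K_a = 0.4059.
Triangular part P₁ = ½K_aγH² = 5269 at H/3 = 5.200 ft; rectangular part P₂ = K_a q H = 6046 at H/2 = 7.800 ft.
ȳ = (P₁·5.200 + P₂·7.800)/(P₁+P₂) = 6.589 ft.

6.59 ft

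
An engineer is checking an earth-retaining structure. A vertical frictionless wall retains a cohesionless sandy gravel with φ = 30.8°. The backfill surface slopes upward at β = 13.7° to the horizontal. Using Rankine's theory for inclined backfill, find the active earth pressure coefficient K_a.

K_a = cos β · (cos β − √(cos²β − cos²φ)) / (cos β + √(cos²β − cos²φ)).
cos β = 0.9715, cos φ = 0.8590, √(cos²β − cos²φ) = 0.4540.
K_a = 0.9715 × (0.9715 − 0.4540)/(0.9715 + 0.4540) = 0.3527.

0.353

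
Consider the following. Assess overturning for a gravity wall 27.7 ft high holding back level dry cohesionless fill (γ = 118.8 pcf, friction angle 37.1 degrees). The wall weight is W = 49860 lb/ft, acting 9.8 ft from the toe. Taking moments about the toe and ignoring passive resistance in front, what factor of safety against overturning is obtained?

4.69

K_a = tan²(45° − 37.1°/2) = 0.2475.
P_a = ½K_aγH² = 0.5×0.2475×118.8×27.7² = 11280 lb/ft, acting at H/3 = 9.233 ft above the base.
Overturning moment M_o = P_a × H/3 = 11280 × 9.233 = 104200.
Resisting moment M_r = W × 9.8 = 49860 × 9.8 = 488600.
FS_overturning = M_r/M_o = 488600/104200 = 4.691.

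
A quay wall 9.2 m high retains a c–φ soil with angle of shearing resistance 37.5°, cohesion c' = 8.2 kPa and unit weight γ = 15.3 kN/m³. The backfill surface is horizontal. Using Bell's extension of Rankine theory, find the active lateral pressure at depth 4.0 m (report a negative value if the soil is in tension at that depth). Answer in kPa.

K_a = (1 − sin φ)/(1 + sin φ) = 0.2432.
σ_a = K_a γ z − 2c√K_a = 0.2432×15.3×4.0 − 2×8.2×0.4931 = 6.796 kPa.

6.80 kPa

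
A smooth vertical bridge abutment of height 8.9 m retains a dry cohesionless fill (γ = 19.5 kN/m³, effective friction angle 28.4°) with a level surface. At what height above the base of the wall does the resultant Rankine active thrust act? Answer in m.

K_a = 0.3554.
The pressure distribution is triangular, so the resultant acts at H/3 above the base = 8.9/3 = 2.967 m.

2.97 m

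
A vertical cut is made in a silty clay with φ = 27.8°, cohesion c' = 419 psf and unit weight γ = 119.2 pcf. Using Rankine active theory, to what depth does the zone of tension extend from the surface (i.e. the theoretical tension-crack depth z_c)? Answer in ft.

K_a = tan²(45° − 27.8°/2) = 0.3639; √K_a = 0.6032.
The active pressure is zero where K_a γ z = 2c√K_a, so z_c = 2c/(γ√K_a) = 2×419/(119.2×0.6032) = 11.65 ft.

11.7 ft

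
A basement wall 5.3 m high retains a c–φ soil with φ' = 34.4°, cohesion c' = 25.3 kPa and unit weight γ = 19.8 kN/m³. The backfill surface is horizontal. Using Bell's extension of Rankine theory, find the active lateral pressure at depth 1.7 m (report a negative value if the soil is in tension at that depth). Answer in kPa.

K_a = (1 − sin φ)/(1 + sin φ) = 0.2780.
σ_a = K_a γ z − 2c√K_a = 0.2780×19.8×1.7 − 2×25.3×0.5272 = -17.32 kPa.

-17.3 kPa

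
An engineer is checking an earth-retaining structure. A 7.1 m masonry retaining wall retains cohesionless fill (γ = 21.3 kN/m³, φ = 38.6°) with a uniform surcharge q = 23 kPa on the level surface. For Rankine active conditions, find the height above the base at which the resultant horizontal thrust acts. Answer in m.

K_a = 0.2316.
Triangular part P₁ = ½K_aγH² = 124.3 at H/3 = 2.367 m; rectangular part P₂ = K_a q H = 37.82 at H/2 = 3.550 m.
ȳ = (P₁·2.367 + P₂·3.550)/(P₁+P₂) = 2.643 m.

2.64 m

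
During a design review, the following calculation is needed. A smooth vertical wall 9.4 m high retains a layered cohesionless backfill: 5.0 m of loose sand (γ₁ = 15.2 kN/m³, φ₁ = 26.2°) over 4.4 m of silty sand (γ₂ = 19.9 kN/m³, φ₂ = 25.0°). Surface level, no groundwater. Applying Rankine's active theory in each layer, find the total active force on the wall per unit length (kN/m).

K_a1 = tan²(45°−26.2°/2) = 0.3874; K_a2 = tan²(45°−25.0°/2) = 0.4059.
Layer 1: σ at base = K_a1 γ₁ h₁ = 29.45 kPa; P₁ = ½×29.45×5.0 = 73.61.
Layer 2: σ_v at top = γ₁h₁ = 76.00; σ_h top = K_a2×76.00 = 30.85; σ_h base = K_a2×(76.00+19.9×4.4) = 66.38.
P₂ = ½(30.85+66.38)×4.4 = 213.9. Total P_a = 73.61+213.9 = 287.5 kN/m.

288 kN/m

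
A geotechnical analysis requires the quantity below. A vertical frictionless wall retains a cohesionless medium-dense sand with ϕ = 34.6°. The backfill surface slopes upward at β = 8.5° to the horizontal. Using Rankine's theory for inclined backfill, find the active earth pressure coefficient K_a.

0.284

K_a = cos β · (cos β − √(cos²β − cos²φ)) / (cos β + √(cos²β − cos²φ)).
cos β = 0.9890, cos φ = 0.8231, √(cos²β − cos²φ) = 0.5483.
K_a = 0.9890 × (0.9890 − 0.5483)/(0.9890 + 0.5483) = 0.2836.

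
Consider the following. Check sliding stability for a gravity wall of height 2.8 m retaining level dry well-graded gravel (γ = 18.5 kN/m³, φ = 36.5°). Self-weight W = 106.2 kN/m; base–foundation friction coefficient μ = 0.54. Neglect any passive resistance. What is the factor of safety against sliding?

K_a = tan²(45° − 36.5°/2) = 0.2541.
P_a = ½K_aγH² = 0.5×0.2541×18.5×2.8² = 18.42 kN/m, acting at H/3 = 0.9333 m above the base.
FS_sliding = μW / P_a = 0.54×106.2 / 18.42 = 3.113.

3.11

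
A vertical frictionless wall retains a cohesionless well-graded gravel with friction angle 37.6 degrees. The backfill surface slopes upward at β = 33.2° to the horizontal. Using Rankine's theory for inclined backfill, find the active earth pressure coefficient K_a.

K_a = cos β · (cos β − √(cos²β − cos²φ)) / (cos β + √(cos²β − cos²φ)).
cos β = 0.8368, cos φ = 0.7923, √(cos²β − cos²φ) = 0.2692.
K_a = 0.8368 × (0.8368 − 0.2692)/(0.8368 + 0.2692) = 0.4295.

0.429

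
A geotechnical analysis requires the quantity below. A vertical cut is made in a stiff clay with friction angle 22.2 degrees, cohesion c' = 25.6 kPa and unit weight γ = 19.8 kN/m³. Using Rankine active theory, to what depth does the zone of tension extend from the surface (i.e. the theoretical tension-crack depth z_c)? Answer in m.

K_a = tan²(45° − 22.2°/2) = 0.4515; √K_a = 0.6720.
The active pressure is zero where K_a γ z = 2c√K_a, so z_c = 2c/(γ√K_a) = 2×25.6/(19.8×0.6720) = 3.848 m.

3.85 m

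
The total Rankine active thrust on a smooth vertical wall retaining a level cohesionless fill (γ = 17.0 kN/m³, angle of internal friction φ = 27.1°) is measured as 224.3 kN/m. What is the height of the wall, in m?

K_a = 0.3741. P_a = ½ K_a γ H² ⇒ H = √(2P_a/(K_a γ)).
H = √(2×224.3/(0.3741×17.0)) = 8.399 m.

8.40 m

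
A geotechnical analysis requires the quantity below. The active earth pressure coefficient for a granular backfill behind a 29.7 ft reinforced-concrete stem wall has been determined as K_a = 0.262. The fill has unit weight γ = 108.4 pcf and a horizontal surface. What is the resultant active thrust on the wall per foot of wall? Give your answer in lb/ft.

P = ½ K_a γ H² = 0.5 × 0.262 × 108.4 × 29.7² = 12530 lb/ft.

12500 lb/ft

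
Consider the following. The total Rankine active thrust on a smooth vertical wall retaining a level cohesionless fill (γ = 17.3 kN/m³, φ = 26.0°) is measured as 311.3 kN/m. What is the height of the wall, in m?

K_a = 0.3905. P_a = ½ K_a γ H² ⇒ H = √(2P_a/(K_a γ)).
H = √(2×311.3/(0.3905×17.3)) = 9.600 m.

9.60 m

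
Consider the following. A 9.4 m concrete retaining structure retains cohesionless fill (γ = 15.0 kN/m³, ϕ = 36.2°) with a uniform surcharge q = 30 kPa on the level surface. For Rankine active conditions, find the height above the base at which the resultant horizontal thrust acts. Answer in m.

3.60 m

K_a = 0.2574.
Triangular part P₁ = ½K_aγH² = 170.6 at H/3 = 3.133 m; rectangular part P₂ = K_a q H = 72.58 at H/2 = 4.700 m.
ȳ = (P₁·3.133 + P₂·4.700)/(P₁+P₂) = 3.601 m.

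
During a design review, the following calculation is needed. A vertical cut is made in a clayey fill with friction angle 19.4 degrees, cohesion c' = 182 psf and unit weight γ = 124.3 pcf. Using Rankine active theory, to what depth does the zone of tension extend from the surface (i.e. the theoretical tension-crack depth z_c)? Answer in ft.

4.14 ft

K_a = tan²(45° − 19.4°/2) = 0.5013; √K_a = 0.7080.
The active pressure is zero where K_a γ z = 2c√K_a, so z_c = 2c/(γ√K_a) = 2×182/(124.3×0.7080) = 4.136 ft.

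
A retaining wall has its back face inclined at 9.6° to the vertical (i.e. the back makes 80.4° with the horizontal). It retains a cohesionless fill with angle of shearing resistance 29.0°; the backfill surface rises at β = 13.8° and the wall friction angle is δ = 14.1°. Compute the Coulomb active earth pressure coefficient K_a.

0.480

K_a = sin²(α+φ) / [sin²α · sin(α−δ) · (1 + √{sin(φ+δ)sin(φ−β) / (sin(α−δ)sin(α+β))})²].
With α = 80.4°, φ = 29.0°, δ = 14.1°, β = 13.8°: K_a = 0.4800.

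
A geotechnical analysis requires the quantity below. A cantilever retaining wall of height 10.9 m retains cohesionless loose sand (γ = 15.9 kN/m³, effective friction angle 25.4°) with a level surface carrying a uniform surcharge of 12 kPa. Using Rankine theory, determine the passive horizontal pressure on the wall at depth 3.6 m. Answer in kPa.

K_p = (1 + sin φ)/(1 − sin φ) = 2.502.
σ_v = γz + q = 15.9 × 3.6 + 12 = 69.24 kPa.
σ_h = K_p σ_v = 2.502 × 69.24 = 173.3 kPa.

173 kPa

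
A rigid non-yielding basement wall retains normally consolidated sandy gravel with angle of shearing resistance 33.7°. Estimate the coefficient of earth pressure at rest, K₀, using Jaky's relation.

0.445

K₀ = 1 − sin φ' = 1 − sin 33.7° = 0.4452.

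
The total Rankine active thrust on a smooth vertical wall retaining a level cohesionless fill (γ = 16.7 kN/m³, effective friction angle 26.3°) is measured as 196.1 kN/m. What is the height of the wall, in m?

K_a = 0.3859. P_a = ½ K_a γ H² ⇒ H = √(2P_a/(K_a γ)).
H = √(2×196.1/(0.3859×16.7)) = 7.801 m.

7.80 m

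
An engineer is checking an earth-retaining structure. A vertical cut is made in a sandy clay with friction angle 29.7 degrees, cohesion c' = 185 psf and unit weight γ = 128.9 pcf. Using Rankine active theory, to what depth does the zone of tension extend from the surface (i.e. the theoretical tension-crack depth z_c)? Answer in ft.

4.94 ft

K_a = tan²(45° − 29.7°/2) = 0.3374; √K_a = 0.5808.
The active pressure is zero where K_a γ z = 2c√K_a, so z_c = 2c/(γ√K_a) = 2×185/(128.9×0.5808) = 4.942 ft.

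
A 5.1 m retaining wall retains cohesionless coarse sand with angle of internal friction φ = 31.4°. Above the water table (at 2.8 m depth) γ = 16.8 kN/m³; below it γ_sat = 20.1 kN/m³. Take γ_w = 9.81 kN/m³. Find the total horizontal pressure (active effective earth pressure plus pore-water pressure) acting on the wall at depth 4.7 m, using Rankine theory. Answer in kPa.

K_a = (1 − sin φ)/(1 + sin φ) = 0.3149.
γ' = 20.1 − 9.81 = 10.29 kN/m³.
Effective vertical stress at 4.7 m: σ'_v = 16.8×2.8 + 10.29×1.90 = 66.59 kPa.
σ'_h = K_a σ'_v = 0.3149 × 66.59 = 20.97 kPa; u = γ_w × 1.90 = 18.64 kPa.
Total σ_h = 20.97 + 18.64 = 39.61 kPa.

39.6 kPa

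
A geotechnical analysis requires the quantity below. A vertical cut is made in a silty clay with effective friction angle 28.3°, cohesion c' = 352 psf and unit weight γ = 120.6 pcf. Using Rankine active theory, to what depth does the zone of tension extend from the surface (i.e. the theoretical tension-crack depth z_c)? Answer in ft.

K_a = tan²(45° − 28.3°/2) = 0.3568; √K_a = 0.5973.
The active pressure is zero where K_a γ z = 2c√K_a, so z_c = 2c/(γ√K_a) = 2×352/(120.6×0.5973) = 9.773 ft.

9.77 ft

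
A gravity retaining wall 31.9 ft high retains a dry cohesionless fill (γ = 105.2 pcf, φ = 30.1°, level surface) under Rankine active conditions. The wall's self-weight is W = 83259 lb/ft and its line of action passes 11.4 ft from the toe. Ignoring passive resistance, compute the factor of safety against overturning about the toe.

K_a = tan²(45° − 30.1°/2) = 0.3320.
P_a = ½K_aγH² = 0.5×0.3320×105.2×31.9² = 17770 lb/ft, acting at H/3 = 10.63 ft above the base.
Overturning moment M_o = P_a × H/3 = 17770 × 10.63 = 189000.
Resisting moment M_r = W × 11.4 = 83259 × 11.4 = 949200.
FS_overturning = M_r/M_o = 949200/189000 = 5.023.

5.02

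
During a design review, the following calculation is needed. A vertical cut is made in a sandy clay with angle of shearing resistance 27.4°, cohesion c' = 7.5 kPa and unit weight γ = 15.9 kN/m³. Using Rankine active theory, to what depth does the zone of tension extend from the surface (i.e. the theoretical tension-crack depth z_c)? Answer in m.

1.55 m

K_a = tan²(45° − 27.4°/2) = 0.3697; √K_a = 0.6080.
The active pressure is zero where K_a γ z = 2c√K_a, so z_c = 2c/(γ√K_a) = 2×7.5/(15.9×0.6080) = 1.552 m.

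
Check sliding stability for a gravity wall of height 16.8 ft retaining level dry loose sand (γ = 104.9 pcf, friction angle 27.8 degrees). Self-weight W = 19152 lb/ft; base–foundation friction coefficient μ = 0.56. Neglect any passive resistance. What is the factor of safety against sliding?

1.99

K_a = tan²(45° − 27.8°/2) = 0.3639.
P_a = ½K_aγH² = 0.5×0.3639×104.9×16.8² = 5387 lb/ft, acting at H/3 = 5.600 ft above the base.
FS_sliding = μW / P_a = 0.56×19152 / 5387 = 1.991.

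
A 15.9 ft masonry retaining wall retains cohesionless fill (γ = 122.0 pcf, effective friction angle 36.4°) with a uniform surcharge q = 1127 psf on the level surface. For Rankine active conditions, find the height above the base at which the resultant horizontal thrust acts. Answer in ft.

6.72 ft

K_a = 0.2552.
Triangular part P₁ = ½K_aγH² = 3935 at H/3 = 5.300 ft; rectangular part P₂ = K_a q H = 4572 at H/2 = 7.950 ft.
ȳ = (P₁·5.300 + P₂·7.950)/(P₁+P₂) = 6.724 ft.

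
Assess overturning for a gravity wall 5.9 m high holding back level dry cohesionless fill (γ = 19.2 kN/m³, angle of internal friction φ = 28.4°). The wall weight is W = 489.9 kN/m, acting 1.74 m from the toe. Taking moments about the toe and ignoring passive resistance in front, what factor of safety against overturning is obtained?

3.65

K_a = tan²(45° − 28.4°/2) = 0.3554.
P_a = ½K_aγH² = 0.5×0.3554×19.2×5.9² = 118.8 kN/m, acting at H/3 = 1.967 m above the base.
Overturning moment M_o = P_a × H/3 = 118.8 × 1.967 = 233.5.
Resisting moment M_r = W × 1.74 = 489.9 × 1.74 = 852.4.
FS_overturning = M_r/M_o = 852.4/233.5 = 3.650.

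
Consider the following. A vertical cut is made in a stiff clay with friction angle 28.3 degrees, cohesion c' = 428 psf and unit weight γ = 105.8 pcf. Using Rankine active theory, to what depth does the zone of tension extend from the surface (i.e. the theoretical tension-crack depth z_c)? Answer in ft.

13.5 ft

K_a = tan²(45° − 28.3°/2) = 0.3568; √K_a = 0.5973.
The active pressure is zero where K_a γ z = 2c√K_a, so z_c = 2c/(γ√K_a) = 2×428/(105.8×0.5973) = 13.55 ft.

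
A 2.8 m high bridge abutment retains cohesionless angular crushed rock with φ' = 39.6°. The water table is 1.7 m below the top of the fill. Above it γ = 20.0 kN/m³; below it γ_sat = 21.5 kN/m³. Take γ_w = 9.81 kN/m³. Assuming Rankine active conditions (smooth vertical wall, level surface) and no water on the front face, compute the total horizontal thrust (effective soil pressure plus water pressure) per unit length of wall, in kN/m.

K_a = tan²(45° − φ/2) = 0.2214.
γ' = 21.5 − 9.81 = 11.69 kN/m³. Depth below WT = 1.1 m.
σ'_h at WT = K_a γ d_w = 7.529 kPa; at base = 7.529 + K_a γ' × 1.1 = 10.38 kPa.
P₁ (0–1.7 m) = ½×7.529×1.7 = 6.399. P₂ (1.7–2.8 m) = ½(7.529+10.38)×1.1 = 9.848.
P_w = ½ γ_w h₂² = 0.5×9.81×1.1² = 5.935. Total = 6.399+9.848+5.935 = 22.18 kN/m.

22.2 kN/m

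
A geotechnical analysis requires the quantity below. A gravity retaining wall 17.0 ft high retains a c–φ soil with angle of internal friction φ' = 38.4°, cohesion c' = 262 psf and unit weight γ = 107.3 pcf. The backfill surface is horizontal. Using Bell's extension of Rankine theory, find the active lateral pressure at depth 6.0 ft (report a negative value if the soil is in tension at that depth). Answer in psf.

K_a = (1 − sin φ)/(1 + sin φ) = 0.2337.
σ_a = K_a γ z − 2c√K_a = 0.2337×107.3×6.0 − 2×262×0.4834 = -102.9 psf.

-103 psf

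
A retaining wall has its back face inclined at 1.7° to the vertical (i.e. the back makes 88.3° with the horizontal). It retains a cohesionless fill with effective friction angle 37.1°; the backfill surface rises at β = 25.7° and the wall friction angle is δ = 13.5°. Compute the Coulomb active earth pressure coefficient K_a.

0.344

K_a = sin²(α+φ) / [sin²α · sin(α−δ) · (1 + √{sin(φ+δ)sin(φ−β) / (sin(α−δ)sin(α+β))})²].
With α = 88.3°, φ = 37.1°, δ = 13.5°, β = 25.7°: K_a = 0.3436.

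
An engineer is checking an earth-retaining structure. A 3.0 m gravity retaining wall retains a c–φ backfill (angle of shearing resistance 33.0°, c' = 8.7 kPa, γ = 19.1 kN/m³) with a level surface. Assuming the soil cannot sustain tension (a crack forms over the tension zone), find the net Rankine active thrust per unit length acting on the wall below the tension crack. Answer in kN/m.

K_a = 0.2948; √K_a = 0.5430.
Tension-crack depth z_c = 2c/(γ√K_a) = 2×8.7/(19.1×0.5430) = 1.678 m.
σ_a at base = K_a γ H − 2c√K_a = 0.2948×19.1×3.0 − 2×8.7×0.5430 = 7.445 kPa.
P_a = ½ × 7.445 × (H − z_c) = 0.5×7.445×1.322 = 4.922 kN/m.

4.92 kN/m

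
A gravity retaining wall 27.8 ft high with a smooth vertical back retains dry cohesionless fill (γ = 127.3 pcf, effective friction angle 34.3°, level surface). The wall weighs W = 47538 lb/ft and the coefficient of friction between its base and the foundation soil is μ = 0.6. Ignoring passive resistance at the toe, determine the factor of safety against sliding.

K_a = tan²(45° − 34.3°/2) = 0.2792.
P_a = ½K_aγH² = 0.5×0.2792×127.3×27.8² = 13730 lb/ft, acting at H/3 = 9.267 ft above the base.
FS_sliding = μW / P_a = 0.6×47538 / 13730 = 2.077.

2.08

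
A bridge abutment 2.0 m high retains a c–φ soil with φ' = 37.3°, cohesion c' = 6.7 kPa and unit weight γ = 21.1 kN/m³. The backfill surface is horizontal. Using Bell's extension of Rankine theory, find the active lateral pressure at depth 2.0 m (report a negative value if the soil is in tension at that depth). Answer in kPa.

K_a = (1 − sin φ)/(1 + sin φ) = 0.2453.
σ_a = K_a γ z − 2c√K_a = 0.2453×21.1×2.0 − 2×6.7×0.4953 = 3.716 kPa.

3.72 kPa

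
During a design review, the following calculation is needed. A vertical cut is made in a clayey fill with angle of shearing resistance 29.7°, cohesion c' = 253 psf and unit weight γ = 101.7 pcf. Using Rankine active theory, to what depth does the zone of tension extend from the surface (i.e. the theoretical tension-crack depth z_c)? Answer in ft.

8.57 ft

K_a = tan²(45° − 29.7°/2) = 0.3374; √K_a = 0.5808.
The active pressure is zero where K_a γ z = 2c√K_a, so z_c = 2c/(γ√K_a) = 2×253/(101.7×0.5808) = 8.566 ft.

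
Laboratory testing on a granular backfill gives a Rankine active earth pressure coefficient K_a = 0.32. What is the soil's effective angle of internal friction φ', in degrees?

K_a = tan²(45° − φ/2) ⇒ 45° − φ/2 = arctan(√0.32) = 29.50°.
φ = 2(45° − 29.50°) = 31.01°.

31.0°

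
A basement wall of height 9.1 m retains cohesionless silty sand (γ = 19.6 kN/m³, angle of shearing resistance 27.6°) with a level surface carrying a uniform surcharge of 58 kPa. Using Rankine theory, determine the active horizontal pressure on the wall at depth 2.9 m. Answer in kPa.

K_a = (1 − sin φ)/(1 + sin φ) = 0.3668.
σ_v = γz + q = 19.6 × 2.9 + 58 = 114.8 kPa.
σ_h = K_a σ_v = 0.3668 × 114.8 = 42.12 kPa.

42.1 kPa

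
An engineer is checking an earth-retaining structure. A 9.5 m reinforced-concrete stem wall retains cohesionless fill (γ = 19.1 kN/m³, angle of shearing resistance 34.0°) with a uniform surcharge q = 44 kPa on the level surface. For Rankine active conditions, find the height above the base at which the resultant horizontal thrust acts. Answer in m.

K_a = 0.2827.
Triangular part P₁ = ½K_aγH² = 243.7 at H/3 = 3.167 m; rectangular part P₂ = K_a q H = 118.2 at H/2 = 4.750 m.
ȳ = (P₁·3.167 + P₂·4.750)/(P₁+P₂) = 3.684 m.

3.68 m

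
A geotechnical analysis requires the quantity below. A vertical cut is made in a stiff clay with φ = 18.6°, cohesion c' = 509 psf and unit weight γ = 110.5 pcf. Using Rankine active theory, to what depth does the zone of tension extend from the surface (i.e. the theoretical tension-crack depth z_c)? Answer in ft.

12.8 ft

K_a = tan²(45° − 18.6°/2) = 0.5163; √K_a = 0.7186.
The active pressure is zero where K_a γ z = 2c√K_a, so z_c = 2c/(γ√K_a) = 2×509/(110.5×0.7186) = 12.82 ft.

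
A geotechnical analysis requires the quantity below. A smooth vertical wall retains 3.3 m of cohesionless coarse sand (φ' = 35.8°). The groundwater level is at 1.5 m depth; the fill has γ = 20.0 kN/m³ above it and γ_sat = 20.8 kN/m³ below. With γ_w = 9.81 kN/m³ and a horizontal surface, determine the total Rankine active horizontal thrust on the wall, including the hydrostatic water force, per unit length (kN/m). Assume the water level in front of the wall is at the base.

40.6 kN/m

K_a = tan²(45° − φ/2) = 0.2619.
γ' = 20.8 − 9.81 = 10.99 kN/m³. Depth below WT = 1.8 m.
σ'_h at WT = K_a γ d_w = 7.856 kPa; at base = 7.856 + K_a γ' × 1.8 = 13.04 kPa.
P₁ (0–1.5 m) = ½×7.856×1.5 = 5.892. P₂ (1.5–3.3 m) = ½(7.856+13.04)×1.8 = 18.80.
P_w = ½ γ_w h₂² = 0.5×9.81×1.8² = 15.89. Total = 5.892+18.80+15.89 = 40.59 kN/m.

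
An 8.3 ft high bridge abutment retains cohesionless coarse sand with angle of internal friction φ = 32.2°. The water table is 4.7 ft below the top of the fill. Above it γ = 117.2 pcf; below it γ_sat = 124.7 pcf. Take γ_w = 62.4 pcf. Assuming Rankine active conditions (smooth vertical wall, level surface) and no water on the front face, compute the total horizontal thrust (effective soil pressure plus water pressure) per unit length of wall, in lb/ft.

1530 lb/ft

K_a = tan²(45° − φ/2) = 0.3047.
γ' = 124.7 − 62.4 = 62.30 pcf. Depth below WT = 3.6 ft.
σ'_h at WT = K_a γ d_w = 167.9 psf; at base = 167.9 + K_a γ' × 3.6 = 236.2 psf.
P₁ (0–4.7 ft) = ½×167.9×4.7 = 394.5. P₂ (4.7–8.3 ft) = ½(167.9+236.2)×3.6 = 727.3.
P_w = ½ γ_w h₂² = 0.5×62.4×3.6² = 404.4. Total = 394.5+727.3+404.4 = 1526 lb/ft.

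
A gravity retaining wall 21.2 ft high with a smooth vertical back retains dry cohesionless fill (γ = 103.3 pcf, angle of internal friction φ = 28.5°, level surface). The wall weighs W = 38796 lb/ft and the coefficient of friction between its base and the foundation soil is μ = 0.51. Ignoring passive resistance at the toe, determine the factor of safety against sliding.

K_a = tan²(45° − 28.5°/2) = 0.3540.
P_a = ½K_aγH² = 0.5×0.3540×103.3×21.2² = 8216 lb/ft, acting at H/3 = 7.067 ft above the base.
FS_sliding = μW / P_a = 0.51×38796 / 8216 = 2.408.

2.41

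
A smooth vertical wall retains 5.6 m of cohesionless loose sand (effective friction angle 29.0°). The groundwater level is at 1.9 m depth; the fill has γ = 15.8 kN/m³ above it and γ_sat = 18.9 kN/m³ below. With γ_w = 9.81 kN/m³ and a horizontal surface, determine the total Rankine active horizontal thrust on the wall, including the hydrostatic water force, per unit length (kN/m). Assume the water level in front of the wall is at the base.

137 kN/m

K_a = tan²(45° − φ/2) = 0.3470.
γ' = 18.9 − 9.81 = 9.090 kN/m³. Depth below WT = 3.7 m.
σ'_h at WT = K_a γ d_w = 10.42 kPa; at base = 10.42 + K_a γ' × 3.7 = 22.09 kPa.
P₁ (0–1.9 m) = ½×10.42×1.9 = 9.895. P₂ (1.9–5.6 m) = ½(10.42+22.09)×3.7 = 60.13.
P_w = ½ γ_w h₂² = 0.5×9.81×3.7² = 67.15. Total = 9.895+60.13+67.15 = 137.2 kN/m.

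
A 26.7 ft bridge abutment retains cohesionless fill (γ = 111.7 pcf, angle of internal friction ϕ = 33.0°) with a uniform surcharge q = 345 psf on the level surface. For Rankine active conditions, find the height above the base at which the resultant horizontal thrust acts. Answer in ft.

K_a = 0.2948.
Triangular part P₁ = ½K_aγH² = 11740 at H/3 = 8.900 ft; rectangular part P₂ = K_a q H = 2716 at H/2 = 13.35 ft.
ȳ = (P₁·8.900 + P₂·13.35)/(P₁+P₂) = 9.736 ft.

9.74 ft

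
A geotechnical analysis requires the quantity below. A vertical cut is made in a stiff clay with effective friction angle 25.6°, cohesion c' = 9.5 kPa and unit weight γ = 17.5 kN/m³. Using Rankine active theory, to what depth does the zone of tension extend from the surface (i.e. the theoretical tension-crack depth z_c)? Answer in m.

K_a = tan²(45° − 25.6°/2) = 0.3966; √K_a = 0.6297.
The active pressure is zero where K_a γ z = 2c√K_a, so z_c = 2c/(γ√K_a) = 2×9.5/(17.5×0.6297) = 1.724 m.

1.72 m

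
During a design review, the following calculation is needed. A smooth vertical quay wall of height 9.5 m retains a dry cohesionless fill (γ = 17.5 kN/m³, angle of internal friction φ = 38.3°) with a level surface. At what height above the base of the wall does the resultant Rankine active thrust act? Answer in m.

K_a = 0.2347.
The pressure distribution is triangular, so the resultant acts at H/3 above the base = 9.5/3 = 3.167 m.

3.17 m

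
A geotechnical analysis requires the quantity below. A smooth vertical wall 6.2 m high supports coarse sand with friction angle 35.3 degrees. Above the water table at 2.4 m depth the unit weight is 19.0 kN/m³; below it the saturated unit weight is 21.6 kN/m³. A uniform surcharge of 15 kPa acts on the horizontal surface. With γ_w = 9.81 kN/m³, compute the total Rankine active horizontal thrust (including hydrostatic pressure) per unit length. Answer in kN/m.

179 kN/m

K_a = tan²(45° − φ/2) = 0.2675.
γ' = 21.6 − 9.81 = 11.79 kN/m³. h₂ = H − d_w = 3.8 m.
σ'_h: at surface K_a·q = 4.013; at WT K_a(q+γd_w) = 16.21; at base K_a(q+γd_w+γ'h₂) = 28.20 kPa.
P₁ = ½(4.013+16.21)×2.4 = 24.27; P₂ = ½(16.21+28.20)×3.8 = 84.38; P_w = ½γ_w h₂² = 70.83.
Total = 24.27+84.38+70.83 = 179.5 kN/m.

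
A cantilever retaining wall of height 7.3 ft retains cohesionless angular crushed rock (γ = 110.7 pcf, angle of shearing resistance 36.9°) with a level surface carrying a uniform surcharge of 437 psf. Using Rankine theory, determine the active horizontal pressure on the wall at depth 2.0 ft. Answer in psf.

K_a = (1 − sin φ)/(1 + sin φ) = 0.2497.
σ_v = γz + q = 110.7 × 2.0 + 437 = 658.4 psf.
σ_h = K_a σ_v = 0.2497 × 658.4 = 164.4 psf.

164 psf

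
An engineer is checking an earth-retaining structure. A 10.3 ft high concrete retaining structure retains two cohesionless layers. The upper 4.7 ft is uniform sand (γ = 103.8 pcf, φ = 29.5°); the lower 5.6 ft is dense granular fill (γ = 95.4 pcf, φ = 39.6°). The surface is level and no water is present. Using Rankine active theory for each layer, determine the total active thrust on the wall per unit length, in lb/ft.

K_a1 = tan²(45°−29.5°/2) = 0.3401; K_a2 = tan²(45°−39.6°/2) = 0.2214.
Layer 1: σ at base = K_a1 γ₁ h₁ = 165.9 psf; P₁ = ½×165.9×4.7 = 389.9.
Layer 2: σ_v at top = γ₁h₁ = 487.9; σ_h top = K_a2×487.9 = 108.0; σ_h base = K_a2×(487.9+95.4×5.6) = 226.3.
P₂ = ½(108.0+226.3)×5.6 = 936.2. Total P_a = 389.9+936.2 = 1326 lb/ft.

1330 lb/ft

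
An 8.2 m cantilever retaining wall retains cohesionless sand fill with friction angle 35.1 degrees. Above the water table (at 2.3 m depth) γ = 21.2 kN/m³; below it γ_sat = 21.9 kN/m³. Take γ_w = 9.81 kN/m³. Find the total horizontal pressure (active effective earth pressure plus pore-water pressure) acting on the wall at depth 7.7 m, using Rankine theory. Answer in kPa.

83.7 kPa

K_a = (1 − sin φ)/(1 + sin φ) = 0.2698.
γ' = 21.9 − 9.81 = 12.09 kN/m³.
Effective vertical stress at 7.7 m: σ'_v = 21.2×2.3 + 12.09×5.40 = 114.0 kPa.
σ'_h = K_a σ'_v = 0.2698 × 114.0 = 30.77 kPa; u = γ_w × 5.40 = 52.97 kPa.
Total σ_h = 30.77 + 52.97 = 83.75 kPa.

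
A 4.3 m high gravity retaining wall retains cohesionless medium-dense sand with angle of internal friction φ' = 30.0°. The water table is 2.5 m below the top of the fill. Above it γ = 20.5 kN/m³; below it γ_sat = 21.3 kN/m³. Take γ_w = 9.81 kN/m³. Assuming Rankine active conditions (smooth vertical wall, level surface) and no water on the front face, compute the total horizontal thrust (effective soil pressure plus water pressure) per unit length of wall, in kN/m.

74.2 kN/m

K_a = tan²(45° − φ/2) = 0.3333.
γ' = 21.3 − 9.81 = 11.49 kN/m³. Depth below WT = 1.8 m.
σ'_h at WT = K_a γ d_w = 17.08 kPa; at base = 17.08 + K_a γ' × 1.8 = 23.98 kPa.
P₁ (0–2.5 m) = ½×17.08×2.5 = 21.35. P₂ (2.5–4.3 m) = ½(17.08+23.98)×1.8 = 36.95.
P_w = ½ γ_w h₂² = 0.5×9.81×1.8² = 15.89. Total = 21.35+36.95+15.89 = 74.20 kN/m.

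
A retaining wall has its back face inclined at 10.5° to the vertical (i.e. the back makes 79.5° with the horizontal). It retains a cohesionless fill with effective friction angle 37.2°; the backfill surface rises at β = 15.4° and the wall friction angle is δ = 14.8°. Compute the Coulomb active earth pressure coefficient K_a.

0.370

K_a = sin²(α+φ) / [sin²α · sin(α−δ) · (1 + √{sin(φ+δ)sin(φ−β) / (sin(α−δ)sin(α+β))})²].
With α = 79.5°, φ = 37.2°, δ = 14.8°, β = 15.4°: K_a = 0.3705.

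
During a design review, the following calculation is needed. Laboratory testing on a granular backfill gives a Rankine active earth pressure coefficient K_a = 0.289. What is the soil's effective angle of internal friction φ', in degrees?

33.5°

K_a = tan²(45° − φ/2) ⇒ 45° − φ/2 = arctan(√0.289) = 28.26°.
φ = 2(45° − 28.26°) = 33.48°.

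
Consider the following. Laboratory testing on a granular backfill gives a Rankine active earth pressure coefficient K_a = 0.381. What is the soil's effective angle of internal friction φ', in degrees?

26.6°

K_a = tan²(45° − φ/2) ⇒ 45° − φ/2 = arctan(√0.381) = 31.69°.
φ = 2(45° − 31.69°) = 26.63°.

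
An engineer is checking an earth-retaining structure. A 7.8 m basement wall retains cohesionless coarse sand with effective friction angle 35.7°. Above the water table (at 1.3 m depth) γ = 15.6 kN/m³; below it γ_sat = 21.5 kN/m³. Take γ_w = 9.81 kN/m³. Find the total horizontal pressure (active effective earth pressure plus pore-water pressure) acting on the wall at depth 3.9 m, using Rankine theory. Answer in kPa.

38.8 kPa

K_a = (1 − sin φ)/(1 + sin φ) = 0.2630.
γ' = 21.5 − 9.81 = 11.69 kN/m³.
Effective vertical stress at 3.9 m: σ'_v = 15.6×1.3 + 11.69×2.60 = 50.67 kPa.
σ'_h = K_a σ'_v = 0.2630 × 50.67 = 13.33 kPa; u = γ_w × 2.60 = 25.51 kPa.
Total σ_h = 13.33 + 25.51 = 38.83 kPa.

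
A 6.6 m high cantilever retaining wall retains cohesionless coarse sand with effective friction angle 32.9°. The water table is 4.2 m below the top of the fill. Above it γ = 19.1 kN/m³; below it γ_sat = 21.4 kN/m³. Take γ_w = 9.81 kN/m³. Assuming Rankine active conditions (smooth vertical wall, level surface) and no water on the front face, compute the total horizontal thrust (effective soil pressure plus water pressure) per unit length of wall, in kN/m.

145 kN/m

K_a = tan²(45° − φ/2) = 0.2960.
γ' = 21.4 − 9.81 = 11.59 kN/m³. Depth below WT = 2.4 m.
σ'_h at WT = K_a γ d_w = 23.75 kPa; at base = 23.75 + K_a γ' × 2.4 = 31.98 kPa.
P₁ (0–4.2 m) = ½×23.75×4.2 = 49.87. P₂ (4.2–6.6 m) = ½(23.75+31.98)×2.4 = 66.88.
P_w = ½ γ_w h₂² = 0.5×9.81×2.4² = 28.25. Total = 49.87+66.88+28.25 = 145.0 kN/m.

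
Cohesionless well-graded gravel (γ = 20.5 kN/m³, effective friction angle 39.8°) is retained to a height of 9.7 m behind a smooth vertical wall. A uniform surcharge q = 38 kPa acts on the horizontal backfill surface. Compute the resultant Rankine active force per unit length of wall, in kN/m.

K_a = tan²(45° − φ/2) = 0.2194.
Soil triangle: ½ K_a γ H² = 0.5×0.2194×20.5×9.7² = 211.6 kN/m.
Surcharge rectangle: K_a q H = 0.2194×38×9.7 = 80.88 kN/m.
Total = 211.6 + 80.88 = 292.5 kN/m.

293 kN/m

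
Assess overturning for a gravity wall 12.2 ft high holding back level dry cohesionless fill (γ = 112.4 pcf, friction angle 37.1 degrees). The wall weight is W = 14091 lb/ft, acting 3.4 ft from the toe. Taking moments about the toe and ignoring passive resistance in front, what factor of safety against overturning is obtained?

5.69

K_a = tan²(45° − 37.1°/2) = 0.2475.
P_a = ½K_aγH² = 0.5×0.2475×112.4×12.2² = 2070 lb/ft, acting at H/3 = 4.067 ft above the base.
Overturning moment M_o = P_a × H/3 = 2070 × 4.067 = 8419.
Resisting moment M_r = W × 3.4 = 14091 × 3.4 = 47910.
FS_overturning = M_r/M_o = 47910/8419 = 5.691.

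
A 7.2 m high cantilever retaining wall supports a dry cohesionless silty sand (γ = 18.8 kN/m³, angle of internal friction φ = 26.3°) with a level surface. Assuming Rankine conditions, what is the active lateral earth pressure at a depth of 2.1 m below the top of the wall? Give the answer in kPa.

K_a = (1 − sin φ)/(1 + sin φ) = 0.3859.
σ_h = K_a γ z = 0.3859 × 18.8 × 2.1 = 15.24 kPa.

15.2 kPa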